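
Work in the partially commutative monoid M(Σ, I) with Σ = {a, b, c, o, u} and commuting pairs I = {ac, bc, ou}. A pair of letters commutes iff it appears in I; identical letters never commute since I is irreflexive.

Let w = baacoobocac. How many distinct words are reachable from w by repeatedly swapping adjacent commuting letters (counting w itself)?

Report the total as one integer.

0(b) covers ∅
1(a) covers 0:b
2(a) covers 1:a
3(c) covers ∅
4(o) covers 2:a, 3:c
5(o) covers 4:o
6(b) covers 5:o
7(o) covers 6:b
8(c) covers 7:o
9(a) covers 7:o
10(c) covers 8:c
floor of heap: 0:b, 3:c
completions by unplaced set U, small U first (add the entries for U minus each lowest piece of U):
  |U|=1: {9}:1  {10}:1
  |U|=2: {8,10}:1  {9,10}:2
  |U|=3: {8,9,10}:3
  |U|=4: {7,8,9,10}:3
  |U|=5: {6,7,8,9,10}:3
  |U|=6: {5,6,7,8,9,10}:3
  |U|=7: {4,5,6,7,8,9,10}:3
  |U|=8: {2,4,5,6,7,8,9,10}:3  {3,4,5,6,7,8,9,10}:3
  |U|=9: {1,2,4,5,6,7,8,9,10}:3  {2,3,4,5,6,7,8,9,10}:6
  start at 0(b): 9
  start at 3(c): 3
sum over floor = 12

12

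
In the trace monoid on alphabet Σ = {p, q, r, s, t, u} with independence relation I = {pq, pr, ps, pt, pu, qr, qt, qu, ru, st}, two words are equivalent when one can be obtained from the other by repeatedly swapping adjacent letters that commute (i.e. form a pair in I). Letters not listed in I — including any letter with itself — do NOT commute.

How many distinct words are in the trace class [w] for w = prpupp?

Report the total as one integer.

0(p) covers ∅
1(r) covers ∅
2(p) covers 0:p
3(u) covers ∅
4(p) covers 2:p
5(p) covers 4:p
floor of heap: 0:p, 1:r, 3:u
completions by unplaced set U, small U first (add the entries for U minus each lowest piece of U):
  |U|=1: {1}:1  {3}:1  {5}:1
  |U|=2: {1,3}:2  {1,5}:2  {3,5}:2  {4,5}:1
  |U|=3: {1,3,5}:6  {1,4,5}:3  {2,4,5}:1  {3,4,5}:3
  |U|=4: {0,2,4,5}:1  {1,2,4,5}:4  {1,3,4,5}:12  {2,3,4,5}:4
  start at 0(p): 20
  start at 1(r): 5
  start at 3(u): 5
sum over floor = 30

30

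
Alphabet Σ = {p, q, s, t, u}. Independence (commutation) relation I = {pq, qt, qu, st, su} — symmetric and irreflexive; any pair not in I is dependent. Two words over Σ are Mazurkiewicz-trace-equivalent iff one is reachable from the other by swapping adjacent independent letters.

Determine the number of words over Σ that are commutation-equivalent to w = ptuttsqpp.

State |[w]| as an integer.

piece 0:p — minimal
piece 1:t rests on {0:p}
piece 2:u rests on {1:t}
piece 3:t rests on {2:u}
piece 4:t rests on {3:t}
piece 5:s rests on {0:p}
piece 6:q rests on {5:s}
piece 7:p rests on {4:t, 5:s}
piece 8:p rests on {7:p}
minimal pieces: {0:p}
ways to finish when only these pieces remain (= sum over removing one remaining piece with nothing left below it):
  1 left: {6}→1  {8}→1
  2 left: {6,8}→2  {7,8}→1
  3 left: {4,7,8}→1  {6,7,8}→3
  4 left: {3,4,7,8}→1  {4,6,7,8}→4  {5,6,7,8}→3
  5 left: {2,3,4,7,8}→1  {3,4,6,7,8}→5  {4,5,6,7,8}→7
  6 left: {1,2,3,4,7,8}→1  {2,3,4,6,7,8}→6  {3,4,5,6,7,8}→12
  7 left: {1,2,3,4,6,7,8}→7  {2,3,4,5,6,7,8}→18
  placing 0:p first → 25 extensions

25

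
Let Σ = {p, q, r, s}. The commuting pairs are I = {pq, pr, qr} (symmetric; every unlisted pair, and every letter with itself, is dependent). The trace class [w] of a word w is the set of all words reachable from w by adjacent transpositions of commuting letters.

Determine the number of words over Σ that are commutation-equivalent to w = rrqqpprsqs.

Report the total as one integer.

piece 0:r — minimal
piece 1:r rests on {0:r}
piece 2:q — minimal
piece 3:q rests on {2:q}
piece 4:p — minimal
piece 5:p rests on {4:p}
piece 6:r rests on {1:r}
piece 7:s rests on {3:q, 5:p, 6:r}
piece 8:q rests on {7:s}
piece 9:s rests on {8:q}
minimal pieces: {0:r, 2:q, 4:p}
ways to finish when only these pieces remain (= sum over removing one remaining piece with nothing left below it):
  1 left: {9}→1
  2 left: {8,9}→1
  3 left: {7,8,9}→1
  4 left: {3,7,8,9}→1  {5,7,8,9}→1  {6,7,8,9}→1
  5 left: {1,6,7,8,9}→1  {2,3,7,8,9}→1  {3,5,7,8,9}→2  {3,6,7,8,9}→2  {4,5,7,8,9}→1  {5,6,7,8,9}→2
  6 left: {0,1,6,7,8,9}→1  {1,3,6,7,8,9}→3  {1,5,6,7,8,9}→3  {2,3,5,7,8,9}→3  {2,3,6,7,8,9}→3  {3,4,5,7,8,9}→3  {3,5,6,7,8,9}→6  {4,5,6,7,8,9}→3
  7 left: {0,1,3,6,7,8,9}→4  {0,1,5,6,7,8,9}→4  {1,2,3,6,7,8,9}→6  {1,3,5,6,7,8,9}→12  {1,4,5,6,7,8,9}→6  {2,3,4,5,7,8,9}→6  {2,3,5,6,7,8,9}→12  {3,4,5,6,7,8,9}→12
  8 left: {0,1,2,3,6,7,8,9}→10  {0,1,3,5,6,7,8,9}→20  {0,1,4,5,6,7,8,9}→10  {1,2,3,5,6,7,8,9}→30  {1,3,4,5,6,7,8,9}→30  {2,3,4,5,6,7,8,9}→30
  placing 0:r first → 90 extensions
  placing 2:q first → 60 extensions
  placing 4:p first → 60 extensions
total linear extensions = 210

210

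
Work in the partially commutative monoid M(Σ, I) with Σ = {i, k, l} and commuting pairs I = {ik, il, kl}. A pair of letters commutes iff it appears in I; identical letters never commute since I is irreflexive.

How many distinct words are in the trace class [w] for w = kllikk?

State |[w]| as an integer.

60

drop 0:k onto floor
drop 1:l onto floor
drop 2:l onto {1:l}
drop 3:i onto floor
drop 4:k onto {0:k}
drop 5:k onto {4:k}
ground layer = {0:k, 1:l, 3:i}
drop-orders for the pieces not yet dropped (sum over which currently-grounded one goes next):
  1 to go: {2} 1  {3} 1  {5} 1
  2 to go: {1,2} 1  {2,3} 2  {2,5} 2  {3,5} 2  {4,5} 1
  3 to go: {0,4,5} 1  {1,2,3} 3  {1,2,5} 3  {2,3,5} 6  {2,4,5} 3  {3,4,5} 3
  4 to go: {0,2,4,5} 4  {0,3,4,5} 4  {1,2,3,5} 12  {1,2,4,5} 6  {2,3,4,5} 12
  if 0:k drops first: 30 orders
  if 1:l drops first: 20 orders
  if 3:i drops first: 10 orders
heap linearizations: 60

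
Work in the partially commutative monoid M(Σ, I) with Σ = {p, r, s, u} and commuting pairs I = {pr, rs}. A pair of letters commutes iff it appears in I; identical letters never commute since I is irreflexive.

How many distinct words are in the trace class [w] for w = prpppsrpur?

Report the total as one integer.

28

#0=p has no predecessor
#1=r has no predecessor
#2=p depends on [0:p]
#3=p depends on [2:p]
#4=p depends on [3:p]
#5=s depends on [4:p]
#6=r depends on [1:r]
#7=p depends on [5:s]
#8=u depends on [6:r, 7:p]
#9=r depends on [8:u]
sources: [0:p, 1:r]
N(rest) = Σ N(rest − s) over sources s of rest; N(one piece) = 1:
  size 1 → [9]=1
  size 2 → [8,9]=1
  size 3 → [6,8,9]=1  [7,8,9]=1
  size 4 → [1,6,8,9]=1  [5,7,8,9]=1  [6,7,8,9]=2
  size 5 → [1,6,7,8,9]=3  [4,5,7,8,9]=1  [5,6,7,8,9]=3
  size 6 → [1,5,6,7,8,9]=6  [3,4,5,7,8,9]=1  [4,5,6,7,8,9]=4
  size 7 → [1,4,5,6,7,8,9]=10  [2,3,4,5,7,8,9]=1  [3,4,5,6,7,8,9]=5
  size 8 → [0,2,3,4,5,7,8,9]=1  [1,3,4,5,6,7,8,9]=15  [2,3,4,5,6,7,8,9]=6
  first=0(p) contributes 21
  first=1(r) contributes 7
|[w]| = 28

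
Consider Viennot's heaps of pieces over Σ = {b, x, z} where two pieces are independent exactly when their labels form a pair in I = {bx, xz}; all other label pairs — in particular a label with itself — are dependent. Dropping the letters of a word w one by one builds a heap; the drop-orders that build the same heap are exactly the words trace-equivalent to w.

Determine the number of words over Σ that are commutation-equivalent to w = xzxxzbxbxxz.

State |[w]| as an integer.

462

0(x) covers ∅
1(z) covers ∅
2(x) covers 0:x
3(x) covers 2:x
4(z) covers 1:z
5(b) covers 4:z
6(x) covers 3:x
7(b) covers 5:b
8(x) covers 6:x
9(x) covers 8:x
10(z) covers 7:b
floor of heap: 0:x, 1:z
completions by unplaced set U, small U first (add the entries for U minus each lowest piece of U):
  |U|=1: {9}:1  {10}:1
  |U|=2: {7,10}:1  {8,9}:1  {9,10}:2
  |U|=3: {5,7,10}:1  {6,8,9}:1  {7,9,10}:3  {8,9,10}:3
  |U|=4: {3,6,8,9}:1  {4,5,7,10}:1  {5,7,9,10}:4  {6,8,9,10}:4  {7,8,9,10}:6
  |U|=5: {1,4,5,7,10}:1  {2,3,6,8,9}:1  {3,6,8,9,10}:5  {4,5,7,9,10}:5  {5,7,8,9,10}:10  {6,7,8,9,10}:10
  |U|=6: {0,2,3,6,8,9}:1  {1,4,5,7,9,10}:6  {2,3,6,8,9,10}:6  {3,6,7,8,9,10}:15  {4,5,7,8,9,10}:15  {5,6,7,8,9,10}:20
  |U|=7: {0,2,3,6,8,9,10}:7  {1,4,5,7,8,9,10}:21  {2,3,6,7,8,9,10}:21  {3,5,6,7,8,9,10}:35  {4,5,6,7,8,9,10}:35
  |U|=8: {0,2,3,6,7,8,9,10}:28  {1,4,5,6,7,8,9,10}:56  {2,3,5,6,7,8,9,10}:56  {3,4,5,6,7,8,9,10}:70
  |U|=9: {0,2,3,5,6,7,8,9,10}:84  {1,3,4,5,6,7,8,9,10}:126  {2,3,4,5,6,7,8,9,10}:126
  start at 0(x): 252
  start at 1(z): 210
sum over floor = 462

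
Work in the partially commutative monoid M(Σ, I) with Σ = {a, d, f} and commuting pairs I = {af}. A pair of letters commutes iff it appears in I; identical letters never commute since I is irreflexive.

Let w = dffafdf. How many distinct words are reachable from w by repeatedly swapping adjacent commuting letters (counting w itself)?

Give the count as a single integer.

4

piece 0:d — minimal
piece 1:f rests on {0:d}
piece 2:f rests on {1:f}
piece 3:a rests on {0:d}
piece 4:f rests on {2:f}
piece 5:d rests on {3:a, 4:f}
piece 6:f rests on {5:d}
minimal pieces: {0:d}
ways to finish when only these pieces remain (= sum over removing one remaining piece with nothing left below it):
  1 left: {6}→1
  2 left: {5,6}→1
  3 left: {3,5,6}→1  {4,5,6}→1
  4 left: {2,4,5,6}→1  {3,4,5,6}→2
  5 left: {1,2,4,5,6}→1  {2,3,4,5,6}→3
  placing 0:d first → 4 extensions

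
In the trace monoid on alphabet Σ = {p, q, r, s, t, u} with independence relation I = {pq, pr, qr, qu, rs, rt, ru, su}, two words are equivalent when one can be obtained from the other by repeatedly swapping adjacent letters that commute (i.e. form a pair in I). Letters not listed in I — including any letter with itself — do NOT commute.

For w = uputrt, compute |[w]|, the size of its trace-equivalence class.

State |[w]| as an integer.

6

piece 0:u — minimal
piece 1:p rests on {0:u}
piece 2:u rests on {1:p}
piece 3:t rests on {2:u}
piece 4:r — minimal
piece 5:t rests on {3:t}
minimal pieces: {0:u, 4:r}
ways to finish when only these pieces remain (= sum over removing one remaining piece with nothing left below it):
  1 left: {4}→1  {5}→1
  2 left: {3,5}→1  {4,5}→2
  3 left: {2,3,5}→1  {3,4,5}→3
  4 left: {1,2,3,5}→1  {2,3,4,5}→4
  placing 0:u first → 5 extensions
  placing 4:r first → 1 extensions
total linear extensions = 6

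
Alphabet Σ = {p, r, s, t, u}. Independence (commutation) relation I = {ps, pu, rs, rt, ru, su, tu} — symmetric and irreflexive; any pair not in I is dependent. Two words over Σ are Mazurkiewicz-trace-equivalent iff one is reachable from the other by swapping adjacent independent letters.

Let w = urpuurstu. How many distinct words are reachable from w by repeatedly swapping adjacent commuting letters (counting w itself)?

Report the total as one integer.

882

piece 0:u — minimal
piece 1:r — minimal
piece 2:p rests on {1:r}
piece 3:u rests on {0:u}
piece 4:u rests on {3:u}
piece 5:r rests on {2:p}
piece 6:s — minimal
piece 7:t rests on {2:p, 6:s}
piece 8:u rests on {4:u}
minimal pieces: {0:u, 1:r, 6:s}
ways to finish when only these pieces remain (= sum over removing one remaining piece with nothing left below it):
  1 left: {5}→1  {7}→1  {8}→1
  2 left: {4,8}→1  {5,7}→2  {5,8}→2  {6,7}→1  {7,8}→2
  3 left: {2,5,7}→2  {3,4,8}→1  {4,5,8}→3  {4,7,8}→3  {5,6,7}→3  {5,7,8}→6  {6,7,8}→3
  4 left: {0,3,4,8}→1  {1,2,5,7}→2  {2,5,6,7}→5  {2,5,7,8}→8  {3,4,5,8}→4  {3,4,7,8}→4  {4,5,7,8}→12  {4,6,7,8}→6  {5,6,7,8}→12
  5 left: {0,3,4,5,8}→5  {0,3,4,7,8}→5  {1,2,5,6,7}→7  {1,2,5,7,8}→10  {2,4,5,7,8}→20  {2,5,6,7,8}→25  {3,4,5,7,8}→20  {3,4,6,7,8}→10  {4,5,6,7,8}→30
  6 left: {0,3,4,5,7,8}→30  {0,3,4,6,7,8}→15  {1,2,4,5,7,8}→30  {1,2,5,6,7,8}→42  {2,3,4,5,7,8}→40  {2,4,5,6,7,8}→75  {3,4,5,6,7,8}→60
  7 left: {0,2,3,4,5,7,8}→70  {0,3,4,5,6,7,8}→105  {1,2,3,4,5,7,8}→70  {1,2,4,5,6,7,8}→147  {2,3,4,5,6,7,8}→175
  placing 0:u first → 392 extensions
  placing 1:r first → 350 extensions
  placing 6:s first → 140 extensions
total linear extensions = 882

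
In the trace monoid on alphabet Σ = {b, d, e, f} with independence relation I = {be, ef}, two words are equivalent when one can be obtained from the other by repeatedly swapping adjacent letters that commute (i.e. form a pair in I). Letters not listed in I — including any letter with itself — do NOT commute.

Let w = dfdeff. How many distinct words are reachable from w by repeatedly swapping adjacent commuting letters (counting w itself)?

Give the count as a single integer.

0(d) covers ∅
1(f) covers 0:d
2(d) covers 1:f
3(e) covers 2:d
4(f) covers 2:d
5(f) covers 4:f
floor of heap: 0:d
completions by unplaced set U, small U first (add the entries for U minus each lowest piece of U):
  |U|=1: {3}:1  {5}:1
  |U|=2: {3,5}:2  {4,5}:1
  |U|=3: {3,4,5}:3
  |U|=4: {2,3,4,5}:3
  start at 0(d): 3

3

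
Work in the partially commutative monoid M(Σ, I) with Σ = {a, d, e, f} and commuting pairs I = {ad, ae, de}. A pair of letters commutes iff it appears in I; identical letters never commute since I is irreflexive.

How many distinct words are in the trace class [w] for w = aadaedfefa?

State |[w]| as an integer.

drop 0:a onto floor
drop 1:a onto {0:a}
drop 2:d onto floor
drop 3:a onto {1:a}
drop 4:e onto floor
drop 5:d onto {2:d}
drop 6:f onto {3:a, 4:e, 5:d}
drop 7:e onto {6:f}
drop 8:f onto {7:e}
drop 9:a onto {8:f}
ground layer = {0:a, 2:d, 4:e}
drop-orders for the pieces not yet dropped (sum over which currently-grounded one goes next):
  1 to go: {9} 1
  2 to go: {8,9} 1
  3 to go: {7,8,9} 1
  4 to go: {6,7,8,9} 1
  5 to go: {3,6,7,8,9} 1  {4,6,7,8,9} 1  {5,6,7,8,9} 1
  6 to go: {1,3,6,7,8,9} 1  {2,5,6,7,8,9} 1  {3,4,6,7,8,9} 2  {3,5,6,7,8,9} 2  {4,5,6,7,8,9} 2
  7 to go: {0,1,3,6,7,8,9} 1  {1,3,4,6,7,8,9} 3  {1,3,5,6,7,8,9} 3  {2,3,5,6,7,8,9} 3  {2,4,5,6,7,8,9} 3  {3,4,5,6,7,8,9} 6
  8 to go: {0,1,3,4,6,7,8,9} 4  {0,1,3,5,6,7,8,9} 4  {1,2,3,5,6,7,8,9} 6  {1,3,4,5,6,7,8,9} 12  {2,3,4,5,6,7,8,9} 12
  if 0:a drops first: 30 orders
  if 2:d drops first: 20 orders
  if 4:e drops first: 10 orders
heap linearizations: 60

60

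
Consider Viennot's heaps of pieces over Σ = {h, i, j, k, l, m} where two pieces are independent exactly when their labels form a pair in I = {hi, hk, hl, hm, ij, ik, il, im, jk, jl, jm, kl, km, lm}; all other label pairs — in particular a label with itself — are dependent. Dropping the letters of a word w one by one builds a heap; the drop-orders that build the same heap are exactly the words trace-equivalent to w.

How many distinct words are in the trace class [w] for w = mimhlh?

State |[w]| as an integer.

180

#0=m has no predecessor
#1=i has no predecessor
#2=m depends on [0:m]
#3=h has no predecessor
#4=l has no predecessor
#5=h depends on [3:h]
sources: [0:m, 1:i, 3:h, 4:l]
N(rest) = Σ N(rest − s) over sources s of rest; N(one piece) = 1:
  size 1 → [1]=1  [2]=1  [4]=1  [5]=1
  size 2 → [0,2]=1  [1,2]=2  [1,4]=2  [1,5]=2  [2,4]=2  [2,5]=2  [3,5]=1  [4,5]=2
  size 3 → [0,1,2]=3  [0,2,4]=3  [0,2,5]=3  [1,2,4]=6  [1,2,5]=6  [1,3,5]=3  [1,4,5]=6  [2,3,5]=3  [2,4,5]=6  [3,4,5]=3
  size 4 → [0,1,2,4]=12  [0,1,2,5]=12  [0,2,3,5]=6  [0,2,4,5]=12  [1,2,3,5]=12  [1,2,4,5]=24  [1,3,4,5]=12  [2,3,4,5]=12
  first=0(m) contributes 60
  first=1(i) contributes 30
  first=3(h) contributes 60
  first=4(l) contributes 30
|[w]| = 180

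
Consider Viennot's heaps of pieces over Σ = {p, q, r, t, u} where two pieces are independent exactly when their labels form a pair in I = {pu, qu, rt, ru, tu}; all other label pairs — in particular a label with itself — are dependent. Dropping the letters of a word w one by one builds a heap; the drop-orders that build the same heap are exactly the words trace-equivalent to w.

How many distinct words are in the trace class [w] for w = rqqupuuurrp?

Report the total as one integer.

drop 0:r onto floor
drop 1:q onto {0:r}
drop 2:q onto {1:q}
drop 3:u onto floor
drop 4:p onto {2:q}
drop 5:u onto {3:u}
drop 6:u onto {5:u}
drop 7:u onto {6:u}
drop 8:r onto {4:p}
drop 9:r onto {8:r}
drop 10:p onto {9:r}
ground layer = {0:r, 3:u}
drop-orders for the pieces not yet dropped (sum over which currently-grounded one goes next):
  1 to go: {7} 1  {10} 1
  2 to go: {6,7} 1  {7,10} 2  {9,10} 1
  3 to go: {5,6,7} 1  {6,7,10} 3  {7,9,10} 3  {8,9,10} 1
  4 to go: {3,5,6,7} 1  {4,8,9,10} 1  {5,6,7,10} 4  {6,7,9,10} 6  {7,8,9,10} 4
  5 to go: {2,4,8,9,10} 1  {3,5,6,7,10} 5  {4,7,8,9,10} 5  {5,6,7,9,10} 10  {6,7,8,9,10} 10
  6 to go: {1,2,4,8,9,10} 1  {2,4,7,8,9,10} 6  {3,5,6,7,9,10} 15  {4,6,7,8,9,10} 15  {5,6,7,8,9,10} 20
  7 to go: {0,1,2,4,8,9,10} 1  {1,2,4,7,8,9,10} 7  {2,4,6,7,8,9,10} 21  {3,5,6,7,8,9,10} 35  {4,5,6,7,8,9,10} 35
  8 to go: {0,1,2,4,7,8,9,10} 8  {1,2,4,6,7,8,9,10} 28  {2,4,5,6,7,8,9,10} 56  {3,4,5,6,7,8,9,10} 70
  9 to go: {0,1,2,4,6,7,8,9,10} 36  {1,2,4,5,6,7,8,9,10} 84  {2,3,4,5,6,7,8,9,10} 126
  if 0:r drops first: 210 orders
  if 3:u drops first: 120 orders
heap linearizations: 330

330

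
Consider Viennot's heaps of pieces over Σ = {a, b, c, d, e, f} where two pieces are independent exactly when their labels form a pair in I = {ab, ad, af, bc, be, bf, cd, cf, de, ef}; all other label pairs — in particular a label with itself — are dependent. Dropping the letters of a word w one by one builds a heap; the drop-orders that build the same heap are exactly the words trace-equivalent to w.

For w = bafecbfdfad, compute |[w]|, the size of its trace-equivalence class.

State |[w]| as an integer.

1980

#0=b has no predecessor
#1=a has no predecessor
#2=f has no predecessor
#3=e depends on [1:a]
#4=c depends on [3:e]
#5=b depends on [0:b]
#6=f depends on [2:f]
#7=d depends on [5:b, 6:f]
#8=f depends on [7:d]
#9=a depends on [4:c]
#10=d depends on [8:f]
sources: [0:b, 1:a, 2:f]
N(rest) = Σ N(rest − s) over sources s of rest; N(one piece) = 1:
  size 1 → [9]=1  [10]=1
  size 2 → [4,9]=1  [8,10]=1  [9,10]=2
  size 3 → [3,4,9]=1  [4,9,10]=3  [7,8,10]=1  [8,9,10]=3
  size 4 → [1,3,4,9]=1  [3,4,9,10]=4  [4,8,9,10]=6  [5,7,8,10]=1  [6,7,8,10]=1  [7,8,9,10]=4
  size 5 → [0,5,7,8,10]=1  [1,3,4,9,10]=5  [2,6,7,8,10]=1  [3,4,8,9,10]=10  [4,7,8,9,10]=10  [5,6,7,8,10]=2  [5,7,8,9,10]=5  [6,7,8,9,10]=5
  size 6 → [0,5,6,7,8,10]=3  [0,5,7,8,9,10]=6  [1,3,4,8,9,10]=15  [2,5,6,7,8,10]=3  [2,6,7,8,9,10]=6  [3,4,7,8,9,10]=20  [4,5,7,8,9,10]=15  [4,6,7,8,9,10]=15  [5,6,7,8,9,10]=12
  size 7 → [0,2,5,6,7,8,10]=6  [0,4,5,7,8,9,10]=21  [0,5,6,7,8,9,10]=21  [1,3,4,7,8,9,10]=35  [2,4,6,7,8,9,10]=21  [2,5,6,7,8,9,10]=21  [3,4,5,7,8,9,10]=35  [3,4,6,7,8,9,10]=35  [4,5,6,7,8,9,10]=42
  size 8 → [0,2,5,6,7,8,9,10]=48  [0,3,4,5,7,8,9,10]=56  [0,4,5,6,7,8,9,10]=84  [1,3,4,5,7,8,9,10]=70  [1,3,4,6,7,8,9,10]=70  [2,3,4,6,7,8,9,10]=56  [2,4,5,6,7,8,9,10]=84  [3,4,5,6,7,8,9,10]=112
  size 9 → [0,1,3,4,5,7,8,9,10]=126  [0,2,4,5,6,7,8,9,10]=216  [0,3,4,5,6,7,8,9,10]=252  [1,2,3,4,6,7,8,9,10]=126  [1,3,4,5,6,7,8,9,10]=252  [2,3,4,5,6,7,8,9,10]=252
  first=0(b) contributes 630
  first=1(a) contributes 720
  first=2(f) contributes 630
|[w]| = 1980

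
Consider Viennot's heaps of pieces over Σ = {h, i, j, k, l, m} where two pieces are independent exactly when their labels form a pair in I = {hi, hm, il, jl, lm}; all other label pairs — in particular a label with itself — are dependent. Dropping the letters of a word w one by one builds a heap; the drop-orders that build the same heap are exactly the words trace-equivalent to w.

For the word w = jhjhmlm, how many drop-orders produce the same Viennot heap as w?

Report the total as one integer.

6

drop 0:j onto floor
drop 1:h onto {0:j}
drop 2:j onto {1:h}
drop 3:h onto {2:j}
drop 4:m onto {2:j}
drop 5:l onto {3:h}
drop 6:m onto {4:m}
ground layer = {0:j}
drop-orders for the pieces not yet dropped (sum over which currently-grounded one goes next):
  1 to go: {5} 1  {6} 1
  2 to go: {3,5} 1  {4,6} 1  {5,6} 2
  3 to go: {3,5,6} 3  {4,5,6} 3
  4 to go: {3,4,5,6} 6
  5 to go: {2,3,4,5,6} 6
  if 0:j drops first: 6 orders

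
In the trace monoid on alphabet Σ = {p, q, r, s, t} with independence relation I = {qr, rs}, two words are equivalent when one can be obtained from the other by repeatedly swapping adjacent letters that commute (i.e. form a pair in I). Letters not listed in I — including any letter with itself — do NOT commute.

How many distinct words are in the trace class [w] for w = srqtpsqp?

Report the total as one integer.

drop 0:s onto floor
drop 1:r onto floor
drop 2:q onto {0:s}
drop 3:t onto {1:r, 2:q}
drop 4:p onto {3:t}
drop 5:s onto {4:p}
drop 6:q onto {5:s}
drop 7:p onto {6:q}
ground layer = {0:s, 1:r}
drop-orders for the pieces not yet dropped (sum over which currently-grounded one goes next):
  1 to go: {7} 1
  2 to go: {6,7} 1
  3 to go: {5,6,7} 1
  4 to go: {4,5,6,7} 1
  5 to go: {3,4,5,6,7} 1
  6 to go: {1,3,4,5,6,7} 1  {2,3,4,5,6,7} 1
  if 0:s drops first: 2 orders
  if 1:r drops first: 1 orders
heap linearizations: 3

3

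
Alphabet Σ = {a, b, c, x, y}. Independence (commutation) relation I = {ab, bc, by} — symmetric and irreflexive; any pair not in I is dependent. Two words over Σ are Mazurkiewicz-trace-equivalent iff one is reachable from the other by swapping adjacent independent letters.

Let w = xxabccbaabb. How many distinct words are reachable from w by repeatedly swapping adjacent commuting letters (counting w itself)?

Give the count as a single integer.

126

piece 0:x — minimal
piece 1:x rests on {0:x}
piece 2:a rests on {1:x}
piece 3:b rests on {1:x}
piece 4:c rests on {2:a}
piece 5:c rests on {4:c}
piece 6:b rests on {3:b}
piece 7:a rests on {5:c}
piece 8:a rests on {7:a}
piece 9:b rests on {6:b}
piece 10:b rests on {9:b}
minimal pieces: {0:x}
ways to finish when only these pieces remain (= sum over removing one remaining piece with nothing left below it):
  1 left: {8}→1  {10}→1
  2 left: {7,8}→1  {8,10}→2  {9,10}→1
  3 left: {5,7,8}→1  {6,9,10}→1  {7,8,10}→3  {8,9,10}→3
  4 left: {3,6,9,10}→1  {4,5,7,8}→1  {5,7,8,10}→4  {6,8,9,10}→4  {7,8,9,10}→6
  5 left: {2,4,5,7,8}→1  {3,6,8,9,10}→5  {4,5,7,8,10}→5  {5,7,8,9,10}→10  {6,7,8,9,10}→10
  6 left: {2,4,5,7,8,10}→6  {3,6,7,8,9,10}→15  {4,5,7,8,9,10}→15  {5,6,7,8,9,10}→20
  7 left: {2,4,5,7,8,9,10}→21  {3,5,6,7,8,9,10}→35  {4,5,6,7,8,9,10}→35
  8 left: {2,4,5,6,7,8,9,10}→56  {3,4,5,6,7,8,9,10}→70
  9 left: {2,3,4,5,6,7,8,9,10}→126
  placing 0:x first → 126 extensions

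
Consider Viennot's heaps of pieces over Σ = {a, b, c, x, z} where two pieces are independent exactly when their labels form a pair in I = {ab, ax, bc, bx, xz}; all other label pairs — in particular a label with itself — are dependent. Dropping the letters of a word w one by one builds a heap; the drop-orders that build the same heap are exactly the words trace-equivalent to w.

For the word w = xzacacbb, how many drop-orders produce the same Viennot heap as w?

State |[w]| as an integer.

57

0(x) covers ∅
1(z) covers ∅
2(a) covers 1:z
3(c) covers 0:x, 2:a
4(a) covers 3:c
5(c) covers 4:a
6(b) covers 1:z
7(b) covers 6:b
floor of heap: 0:x, 1:z
completions by unplaced set U, small U first (add the entries for U minus each lowest piece of U):
  |U|=1: {5}:1  {7}:1
  |U|=2: {4,5}:1  {5,7}:2  {6,7}:1
  |U|=3: {3,4,5}:1  {4,5,7}:3  {5,6,7}:3
  |U|=4: {0,3,4,5}:1  {2,3,4,5}:1  {3,4,5,7}:4  {4,5,6,7}:6
  |U|=5: {0,2,3,4,5}:2  {0,3,4,5,7}:5  {2,3,4,5,7}:5  {3,4,5,6,7}:10
  |U|=6: {0,2,3,4,5,7}:12  {0,3,4,5,6,7}:15  {2,3,4,5,6,7}:15
  start at 0(x): 15
  start at 1(z): 42
sum over floor = 57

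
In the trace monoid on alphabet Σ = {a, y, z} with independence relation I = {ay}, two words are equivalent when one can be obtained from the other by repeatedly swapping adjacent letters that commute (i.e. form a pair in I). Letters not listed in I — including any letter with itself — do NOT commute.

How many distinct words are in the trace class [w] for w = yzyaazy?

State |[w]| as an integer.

0(y) covers ∅
1(z) covers 0:y
2(y) covers 1:z
3(a) covers 1:z
4(a) covers 3:a
5(z) covers 2:y, 4:a
6(y) covers 5:z
floor of heap: 0:y
completions by unplaced set U, small U first (add the entries for U minus each lowest piece of U):
  |U|=1: {6}:1
  |U|=2: {5,6}:1
  |U|=3: {2,5,6}:1  {4,5,6}:1
  |U|=4: {2,4,5,6}:2  {3,4,5,6}:1
  |U|=5: {2,3,4,5,6}:3
  start at 0(y): 3

3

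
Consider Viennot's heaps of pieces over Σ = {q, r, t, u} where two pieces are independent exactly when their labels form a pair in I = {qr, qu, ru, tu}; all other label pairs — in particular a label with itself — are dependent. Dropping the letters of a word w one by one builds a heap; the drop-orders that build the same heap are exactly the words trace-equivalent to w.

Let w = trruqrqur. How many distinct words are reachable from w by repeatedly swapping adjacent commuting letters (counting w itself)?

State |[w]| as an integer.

piece 0:t — minimal
piece 1:r rests on {0:t}
piece 2:r rests on {1:r}
piece 3:u — minimal
piece 4:q rests on {0:t}
piece 5:r rests on {2:r}
piece 6:q rests on {4:q}
piece 7:u rests on {3:u}
piece 8:r rests on {5:r}
minimal pieces: {0:t, 3:u}
ways to finish when only these pieces remain (= sum over removing one remaining piece with nothing left below it):
  1 left: {6}→1  {7}→1  {8}→1
  2 left: {3,7}→1  {4,6}→1  {5,8}→1  {6,7}→2  {6,8}→2  {7,8}→2
  3 left: {2,5,8}→1  {3,6,7}→3  {3,7,8}→3  {4,6,7}→3  {4,6,8}→3  {5,6,8}→3  {5,7,8}→3  {6,7,8}→6
  4 left: {1,2,5,8}→1  {2,5,6,8}→4  {2,5,7,8}→4  {3,4,6,7}→6  {3,5,7,8}→6  {3,6,7,8}→12  {4,5,6,8}→6  {4,6,7,8}→12  {5,6,7,8}→12
  5 left: {1,2,5,6,8}→5  {1,2,5,7,8}→5  {2,3,5,7,8}→10  {2,4,5,6,8}→10  {2,5,6,7,8}→20  {3,4,6,7,8}→30  {3,5,6,7,8}→30  {4,5,6,7,8}→30
  6 left: {1,2,3,5,7,8}→15  {1,2,4,5,6,8}→15  {1,2,5,6,7,8}→30  {2,3,5,6,7,8}→60  {2,4,5,6,7,8}→60  {3,4,5,6,7,8}→90
  7 left: {0,1,2,4,5,6,8}→15  {1,2,3,5,6,7,8}→105  {1,2,4,5,6,7,8}→105  {2,3,4,5,6,7,8}→210
  placing 0:t first → 420 extensions
  placing 3:u first → 120 extensions
total linear extensions = 540

540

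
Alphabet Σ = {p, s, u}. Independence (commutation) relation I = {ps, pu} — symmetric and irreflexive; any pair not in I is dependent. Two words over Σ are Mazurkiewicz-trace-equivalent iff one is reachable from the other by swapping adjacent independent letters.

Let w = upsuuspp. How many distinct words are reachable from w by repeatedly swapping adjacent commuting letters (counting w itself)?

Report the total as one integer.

drop 0:u onto floor
drop 1:p onto floor
drop 2:s onto {0:u}
drop 3:u onto {2:s}
drop 4:u onto {3:u}
drop 5:s onto {4:u}
drop 6:p onto {1:p}
drop 7:p onto {6:p}
ground layer = {0:u, 1:p}
drop-orders for the pieces not yet dropped (sum over which currently-grounded one goes next):
  1 to go: {5} 1  {7} 1
  2 to go: {4,5} 1  {5,7} 2  {6,7} 1
  3 to go: {1,6,7} 1  {3,4,5} 1  {4,5,7} 3  {5,6,7} 3
  4 to go: {1,5,6,7} 4  {2,3,4,5} 1  {3,4,5,7} 4  {4,5,6,7} 6
  5 to go: {0,2,3,4,5} 1  {1,4,5,6,7} 10  {2,3,4,5,7} 5  {3,4,5,6,7} 10
  6 to go: {0,2,3,4,5,7} 6  {1,3,4,5,6,7} 20  {2,3,4,5,6,7} 15
  if 0:u drops first: 35 orders
  if 1:p drops first: 21 orders
heap linearizations: 56

56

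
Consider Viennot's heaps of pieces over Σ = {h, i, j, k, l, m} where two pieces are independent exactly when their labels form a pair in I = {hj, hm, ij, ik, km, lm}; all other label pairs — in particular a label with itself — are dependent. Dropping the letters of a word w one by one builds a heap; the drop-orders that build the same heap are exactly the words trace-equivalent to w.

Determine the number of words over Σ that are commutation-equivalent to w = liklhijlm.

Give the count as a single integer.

drop 0:l onto floor
drop 1:i onto {0:l}
drop 2:k onto {0:l}
drop 3:l onto {1:i, 2:k}
drop 4:h onto {3:l}
drop 5:i onto {4:h}
drop 6:j onto {3:l}
drop 7:l onto {5:i, 6:j}
drop 8:m onto {5:i, 6:j}
ground layer = {0:l}
drop-orders for the pieces not yet dropped (sum over which currently-grounded one goes next):
  1 to go: {7} 1  {8} 1
  2 to go: {7,8} 2
  3 to go: {5,7,8} 2  {6,7,8} 2
  4 to go: {4,5,7,8} 2  {5,6,7,8} 4
  5 to go: {4,5,6,7,8} 6
  6 to go: {3,4,5,6,7,8} 6
  7 to go: {1,3,4,5,6,7,8} 6  {2,3,4,5,6,7,8} 6
  if 0:l drops first: 12 orders

12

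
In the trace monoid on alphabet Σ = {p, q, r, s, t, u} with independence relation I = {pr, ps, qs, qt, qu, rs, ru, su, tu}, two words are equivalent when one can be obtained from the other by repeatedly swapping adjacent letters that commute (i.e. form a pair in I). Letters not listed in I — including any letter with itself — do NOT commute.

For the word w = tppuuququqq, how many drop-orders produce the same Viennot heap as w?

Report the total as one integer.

70

piece 0:t — minimal
piece 1:p rests on {0:t}
piece 2:p rests on {1:p}
piece 3:u rests on {2:p}
piece 4:u rests on {3:u}
piece 5:q rests on {2:p}
piece 6:u rests on {4:u}
piece 7:q rests on {5:q}
piece 8:u rests on {6:u}
piece 9:q rests on {7:q}
piece 10:q rests on {9:q}
minimal pieces: {0:t}
ways to finish when only these pieces remain (= sum over removing one remaining piece with nothing left below it):
  1 left: {8}→1  {10}→1
  2 left: {6,8}→1  {8,10}→2  {9,10}→1
  3 left: {4,6,8}→1  {6,8,10}→3  {7,9,10}→1  {8,9,10}→3
  4 left: {3,4,6,8}→1  {4,6,8,10}→4  {5,7,9,10}→1  {6,8,9,10}→6  {7,8,9,10}→4
  5 left: {3,4,6,8,10}→5  {4,6,8,9,10}→10  {5,7,8,9,10}→5  {6,7,8,9,10}→10
  6 left: {3,4,6,8,9,10}→15  {4,6,7,8,9,10}→20  {5,6,7,8,9,10}→15
  7 left: {3,4,6,7,8,9,10}→35  {4,5,6,7,8,9,10}→35
  8 left: {3,4,5,6,7,8,9,10}→70
  9 left: {2,3,4,5,6,7,8,9,10}→70
  placing 0:t first → 70 extensions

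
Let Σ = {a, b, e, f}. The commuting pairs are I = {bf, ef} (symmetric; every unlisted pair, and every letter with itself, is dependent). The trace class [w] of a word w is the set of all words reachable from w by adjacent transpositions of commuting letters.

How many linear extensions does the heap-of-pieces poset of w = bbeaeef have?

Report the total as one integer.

3

piece 0:b — minimal
piece 1:b rests on {0:b}
piece 2:e rests on {1:b}
piece 3:a rests on {2:e}
piece 4:e rests on {3:a}
piece 5:e rests on {4:e}
piece 6:f rests on {3:a}
minimal pieces: {0:b}
ways to finish when only these pieces remain (= sum over removing one remaining piece with nothing left below it):
  1 left: {5}→1  {6}→1
  2 left: {4,5}→1  {5,6}→2
  3 left: {4,5,6}→3
  4 left: {3,4,5,6}→3
  5 left: {2,3,4,5,6}→3
  placing 0:b first → 3 extensions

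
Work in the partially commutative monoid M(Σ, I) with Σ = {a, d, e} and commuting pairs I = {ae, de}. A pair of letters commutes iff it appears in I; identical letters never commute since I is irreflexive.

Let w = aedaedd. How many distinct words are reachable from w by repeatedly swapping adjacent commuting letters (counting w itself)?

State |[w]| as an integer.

piece 0:a — minimal
piece 1:e — minimal
piece 2:d rests on {0:a}
piece 3:a rests on {2:d}
piece 4:e rests on {1:e}
piece 5:d rests on {3:a}
piece 6:d rests on {5:d}
minimal pieces: {0:a, 1:e}
ways to finish when only these pieces remain (= sum over removing one remaining piece with nothing left below it):
  1 left: {4}→1  {6}→1
  2 left: {1,4}→1  {4,6}→2  {5,6}→1
  3 left: {1,4,6}→3  {3,5,6}→1  {4,5,6}→3
  4 left: {1,4,5,6}→6  {2,3,5,6}→1  {3,4,5,6}→4
  5 left: {0,2,3,5,6}→1  {1,3,4,5,6}→10  {2,3,4,5,6}→5
  placing 0:a first → 15 extensions
  placing 1:e first → 6 extensions
total linear extensions = 21

21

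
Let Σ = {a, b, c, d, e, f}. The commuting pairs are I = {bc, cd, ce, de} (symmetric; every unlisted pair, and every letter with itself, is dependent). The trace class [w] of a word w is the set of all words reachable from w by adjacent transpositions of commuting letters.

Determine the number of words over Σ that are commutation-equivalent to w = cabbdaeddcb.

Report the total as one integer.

0(c) covers ∅
1(a) covers 0:c
2(b) covers 1:a
3(b) covers 2:b
4(d) covers 3:b
5(a) covers 4:d
6(e) covers 5:a
7(d) covers 5:a
8(d) covers 7:d
9(c) covers 5:a
10(b) covers 6:e, 8:d
floor of heap: 0:c
completions by unplaced set U, small U first (add the entries for U minus each lowest piece of U):
  |U|=1: {9}:1  {10}:1
  |U|=2: {6,10}:1  {8,10}:1  {9,10}:2
  |U|=3: {6,8,10}:2  {6,9,10}:3  {7,8,10}:1  {8,9,10}:3
  |U|=4: {6,7,8,10}:3  {6,8,9,10}:8  {7,8,9,10}:4
  |U|=5: {6,7,8,9,10}:15
  |U|=6: {5,6,7,8,9,10}:15
  |U|=7: {4,5,6,7,8,9,10}:15
  |U|=8: {3,4,5,6,7,8,9,10}:15
  |U|=9: {2,3,4,5,6,7,8,9,10}:15
  start at 0(c): 15

15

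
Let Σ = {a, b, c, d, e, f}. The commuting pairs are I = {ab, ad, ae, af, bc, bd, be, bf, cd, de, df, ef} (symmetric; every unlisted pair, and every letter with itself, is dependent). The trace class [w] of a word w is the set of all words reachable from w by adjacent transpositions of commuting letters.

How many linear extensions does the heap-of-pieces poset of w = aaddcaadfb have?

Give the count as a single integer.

drop 0:a onto floor
drop 1:a onto {0:a}
drop 2:d onto floor
drop 3:d onto {2:d}
drop 4:c onto {1:a}
drop 5:a onto {4:c}
drop 6:a onto {5:a}
drop 7:d onto {3:d}
drop 8:f onto {4:c}
drop 9:b onto floor
ground layer = {0:a, 2:d, 9:b}
drop-orders for the pieces not yet dropped (sum over which currently-grounded one goes next):
  1 to go: {6} 1  {7} 1  {8} 1  {9} 1
  2 to go: {3,7} 1  {5,6} 1  {6,7} 2  {6,8} 2  {6,9} 2  {7,8} 2  {7,9} 2  {8,9} 2
  3 to go: {2,3,7} 1  {3,6,7} 3  {3,7,8} 3  {3,7,9} 3  {5,6,7} 3  {5,6,8} 3  {5,6,9} 3  {6,7,8} 6  {6,7,9} 6  {6,8,9} 6  {7,8,9} 6
  4 to go: {2,3,6,7} 4  {2,3,7,8} 4  {2,3,7,9} 4  {3,5,6,7} 6  {3,6,7,8} 12  {3,6,7,9} 12  {3,7,8,9} 12  {4,5,6,8} 3  {5,6,7,8} 12  {5,6,7,9} 12  {5,6,8,9} 12  {6,7,8,9} 24
  5 to go: {1,4,5,6,8} 3  {2,3,5,6,7} 10  {2,3,6,7,8} 20  {2,3,6,7,9} 20  {2,3,7,8,9} 20  {3,5,6,7,8} 30  {3,5,6,7,9} 30  {3,6,7,8,9} 60  {4,5,6,7,8} 15  {4,5,6,8,9} 15  {5,6,7,8,9} 60
  6 to go: {0,1,4,5,6,8} 3  {1,4,5,6,7,8} 18  {1,4,5,6,8,9} 18  {2,3,5,6,7,8} 60  {2,3,5,6,7,9} 60  {2,3,6,7,8,9} 120  {3,4,5,6,7,8} 45  {3,5,6,7,8,9} 180  {4,5,6,7,8,9} 90
  7 to go: {0,1,4,5,6,7,8} 21  {0,1,4,5,6,8,9} 21  {1,3,4,5,6,7,8} 63  {1,4,5,6,7,8,9} 126  {2,3,4,5,6,7,8} 105  {2,3,5,6,7,8,9} 420  {3,4,5,6,7,8,9} 315
  8 to go: {0,1,3,4,5,6,7,8} 84  {0,1,4,5,6,7,8,9} 168  {1,2,3,4,5,6,7,8} 168  {1,3,4,5,6,7,8,9} 504  {2,3,4,5,6,7,8,9} 840
  if 0:a drops first: 1512 orders
  if 2:d drops first: 756 orders
  if 9:b drops first: 252 orders
heap linearizations: 2520

2520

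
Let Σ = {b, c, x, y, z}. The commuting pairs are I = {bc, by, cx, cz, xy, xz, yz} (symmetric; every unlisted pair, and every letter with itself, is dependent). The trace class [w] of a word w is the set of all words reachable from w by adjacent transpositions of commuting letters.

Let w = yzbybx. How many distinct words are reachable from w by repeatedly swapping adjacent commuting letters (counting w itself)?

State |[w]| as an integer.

drop 0:y onto floor
drop 1:z onto floor
drop 2:b onto {1:z}
drop 3:y onto {0:y}
drop 4:b onto {2:b}
drop 5:x onto {4:b}
ground layer = {0:y, 1:z}
drop-orders for the pieces not yet dropped (sum over which currently-grounded one goes next):
  1 to go: {3} 1  {5} 1
  2 to go: {0,3} 1  {3,5} 2  {4,5} 1
  3 to go: {0,3,5} 3  {2,4,5} 1  {3,4,5} 3
  4 to go: {0,3,4,5} 6  {1,2,4,5} 1  {2,3,4,5} 4
  if 0:y drops first: 5 orders
  if 1:z drops first: 10 orders
heap linearizations: 15

15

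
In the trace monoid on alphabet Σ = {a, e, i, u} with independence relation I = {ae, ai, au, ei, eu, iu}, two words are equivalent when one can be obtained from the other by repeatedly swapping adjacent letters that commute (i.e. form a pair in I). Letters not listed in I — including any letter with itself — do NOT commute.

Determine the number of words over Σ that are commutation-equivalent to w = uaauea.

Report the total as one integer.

drop 0:u onto floor
drop 1:a onto floor
drop 2:a onto {1:a}
drop 3:u onto {0:u}
drop 4:e onto floor
drop 5:a onto {2:a}
ground layer = {0:u, 1:a, 4:e}
drop-orders for the pieces not yet dropped (sum over which currently-grounded one goes next):
  1 to go: {3} 1  {4} 1  {5} 1
  2 to go: {0,3} 1  {2,5} 1  {3,4} 2  {3,5} 2  {4,5} 2
  3 to go: {0,3,4} 3  {0,3,5} 3  {1,2,5} 1  {2,3,5} 3  {2,4,5} 3  {3,4,5} 6
  4 to go: {0,2,3,5} 6  {0,3,4,5} 12  {1,2,3,5} 4  {1,2,4,5} 4  {2,3,4,5} 12
  if 0:u drops first: 20 orders
  if 1:a drops first: 30 orders
  if 4:e drops first: 10 orders
heap linearizations: 60

60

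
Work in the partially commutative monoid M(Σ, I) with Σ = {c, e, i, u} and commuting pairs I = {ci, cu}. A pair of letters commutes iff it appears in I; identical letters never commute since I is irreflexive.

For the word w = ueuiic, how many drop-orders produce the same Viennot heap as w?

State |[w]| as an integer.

4

drop 0:u onto floor
drop 1:e onto {0:u}
drop 2:u onto {1:e}
drop 3:i onto {2:u}
drop 4:i onto {3:i}
drop 5:c onto {1:e}
ground layer = {0:u}
drop-orders for the pieces not yet dropped (sum over which currently-grounded one goes next):
  1 to go: {4} 1  {5} 1
  2 to go: {3,4} 1  {4,5} 2
  3 to go: {2,3,4} 1  {3,4,5} 3
  4 to go: {2,3,4,5} 4
  if 0:u drops first: 4 orders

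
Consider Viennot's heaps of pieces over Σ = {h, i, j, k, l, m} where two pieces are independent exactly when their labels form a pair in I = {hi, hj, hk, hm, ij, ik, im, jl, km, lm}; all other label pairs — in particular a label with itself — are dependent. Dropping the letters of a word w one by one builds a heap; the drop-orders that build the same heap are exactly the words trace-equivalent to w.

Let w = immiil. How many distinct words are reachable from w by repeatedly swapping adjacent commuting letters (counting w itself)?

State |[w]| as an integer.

15

drop 0:i onto floor
drop 1:m onto floor
drop 2:m onto {1:m}
drop 3:i onto {0:i}
drop 4:i onto {3:i}
drop 5:l onto {4:i}
ground layer = {0:i, 1:m}
drop-orders for the pieces not yet dropped (sum over which currently-grounded one goes next):
  1 to go: {2} 1  {5} 1
  2 to go: {1,2} 1  {2,5} 2  {4,5} 1
  3 to go: {1,2,5} 3  {2,4,5} 3  {3,4,5} 1
  4 to go: {0,3,4,5} 1  {1,2,4,5} 6  {2,3,4,5} 4
  if 0:i drops first: 10 orders
  if 1:m drops first: 5 orders
heap linearizations: 15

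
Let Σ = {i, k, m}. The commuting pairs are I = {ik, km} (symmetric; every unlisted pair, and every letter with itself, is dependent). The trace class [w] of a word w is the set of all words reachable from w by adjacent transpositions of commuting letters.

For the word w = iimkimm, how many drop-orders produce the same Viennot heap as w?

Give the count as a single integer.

7

drop 0:i onto floor
drop 1:i onto {0:i}
drop 2:m onto {1:i}
drop 3:k onto floor
drop 4:i onto {2:m}
drop 5:m onto {4:i}
drop 6:m onto {5:m}
ground layer = {0:i, 3:k}
drop-orders for the pieces not yet dropped (sum over which currently-grounded one goes next):
  1 to go: {3} 1  {6} 1
  2 to go: {3,6} 2  {5,6} 1
  3 to go: {3,5,6} 3  {4,5,6} 1
  4 to go: {2,4,5,6} 1  {3,4,5,6} 4
  5 to go: {1,2,4,5,6} 1  {2,3,4,5,6} 5
  if 0:i drops first: 6 orders
  if 3:k drops first: 1 orders
heap linearizations: 7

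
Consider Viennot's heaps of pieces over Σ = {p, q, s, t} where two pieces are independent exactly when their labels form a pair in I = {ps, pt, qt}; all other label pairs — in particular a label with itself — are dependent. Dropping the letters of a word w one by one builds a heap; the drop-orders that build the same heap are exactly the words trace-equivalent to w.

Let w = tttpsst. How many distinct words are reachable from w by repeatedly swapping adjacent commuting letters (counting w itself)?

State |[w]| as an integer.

7

piece 0:t — minimal
piece 1:t rests on {0:t}
piece 2:t rests on {1:t}
piece 3:p — minimal
piece 4:s rests on {2:t}
piece 5:s rests on {4:s}
piece 6:t rests on {5:s}
minimal pieces: {0:t, 3:p}
ways to finish when only these pieces remain (= sum over removing one remaining piece with nothing left below it):
  1 left: {3}→1  {6}→1
  2 left: {3,6}→2  {5,6}→1
  3 left: {3,5,6}→3  {4,5,6}→1
  4 left: {2,4,5,6}→1  {3,4,5,6}→4
  5 left: {1,2,4,5,6}→1  {2,3,4,5,6}→5
  placing 0:t first → 6 extensions
  placing 3:p first → 1 extensions
total linear extensions = 7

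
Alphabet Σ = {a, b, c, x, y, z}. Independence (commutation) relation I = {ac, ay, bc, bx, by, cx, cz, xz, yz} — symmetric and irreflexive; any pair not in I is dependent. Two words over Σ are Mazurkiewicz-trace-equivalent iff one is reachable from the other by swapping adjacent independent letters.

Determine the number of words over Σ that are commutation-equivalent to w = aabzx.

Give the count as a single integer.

3

piece 0:a — minimal
piece 1:a rests on {0:a}
piece 2:b rests on {1:a}
piece 3:z rests on {2:b}
piece 4:x rests on {1:a}
minimal pieces: {0:a}
ways to finish when only these pieces remain (= sum over removing one remaining piece with nothing left below it):
  1 left: {3}→1  {4}→1
  2 left: {2,3}→1  {3,4}→2
  3 left: {2,3,4}→3
  placing 0:a first → 3 extensions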